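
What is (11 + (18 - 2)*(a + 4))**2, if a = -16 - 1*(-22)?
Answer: 29241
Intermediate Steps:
a = 6 (a = -16 + 22 = 6)
(11 + (18 - 2)*(a + 4))**2 = (11 + (18 - 2)*(6 + 4))**2 = (11 + 16*10)**2 = (11 + 160)**2 = 171**2 = 29241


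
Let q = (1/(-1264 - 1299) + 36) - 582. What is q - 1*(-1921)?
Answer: 3524124/2563 ≈ 1375.0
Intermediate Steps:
q = -1399399/2563 (q = (1/(-2563) + 36) - 582 = (-1/2563 + 36) - 582 = 92267/2563 - 582 = -1399399/2563 ≈ -546.00)
q - 1*(-1921) = -1399399/2563 - 1*(-1921) = -1399399/2563 + 1921 = 3524124/2563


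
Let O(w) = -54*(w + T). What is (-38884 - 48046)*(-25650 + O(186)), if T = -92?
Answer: 2671011180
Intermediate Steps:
O(w) = 4968 - 54*w (O(w) = -54*(w - 92) = -54*(-92 + w) = 4968 - 54*w)
(-38884 - 48046)*(-25650 + O(186)) = (-38884 - 48046)*(-25650 + (4968 - 54*186)) = -86930*(-25650 + (4968 - 10044)) = -86930*(-25650 - 5076) = -86930*(-30726) = 2671011180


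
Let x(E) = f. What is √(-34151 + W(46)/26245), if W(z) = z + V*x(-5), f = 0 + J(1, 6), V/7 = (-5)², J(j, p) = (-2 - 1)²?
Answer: I*√23523167110630/26245 ≈ 184.8*I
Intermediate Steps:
J(j, p) = 9 (J(j, p) = (-3)² = 9)
V = 175 (V = 7*(-5)² = 7*25 = 175)
f = 9 (f = 0 + 9 = 9)
x(E) = 9
W(z) = 1575 + z (W(z) = z + 175*9 = z + 1575 = 1575 + z)
√(-34151 + W(46)/26245) = √(-34151 + (1575 + 46)/26245) = √(-34151 + 1621*(1/26245)) = √(-34151 + 1621/26245) = √(-896291374/26245) = I*√23523167110630/26245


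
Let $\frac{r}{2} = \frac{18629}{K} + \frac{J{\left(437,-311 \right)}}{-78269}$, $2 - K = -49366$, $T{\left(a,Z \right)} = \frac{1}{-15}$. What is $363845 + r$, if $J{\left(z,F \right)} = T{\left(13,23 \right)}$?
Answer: $\frac{1171578476435187}{3219986660} \approx 3.6385 \cdot 10^{5}$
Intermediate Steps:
$T{\left(a,Z \right)} = - \frac{1}{15}$
$J{\left(z,F \right)} = - \frac{1}{15}$
$K = 49368$ ($K = 2 - -49366 = 2 + 49366 = 49368$)
$r = \frac{2430127487}{3219986660}$ ($r = 2 \left(\frac{18629}{49368} - \frac{1}{15 \left(-78269\right)}\right) = 2 \left(18629 \cdot \frac{1}{49368} - - \frac{1}{1174035}\right) = 2 \left(\frac{18629}{49368} + \frac{1}{1174035}\right) = 2 \cdot \frac{2430127487}{6439973320} = \frac{2430127487}{3219986660} \approx 0.7547$)
$363845 + r = 363845 + \frac{2430127487}{3219986660} = \frac{1171578476435187}{3219986660}$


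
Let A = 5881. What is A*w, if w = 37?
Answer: 217597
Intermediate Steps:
A*w = 5881*37 = 217597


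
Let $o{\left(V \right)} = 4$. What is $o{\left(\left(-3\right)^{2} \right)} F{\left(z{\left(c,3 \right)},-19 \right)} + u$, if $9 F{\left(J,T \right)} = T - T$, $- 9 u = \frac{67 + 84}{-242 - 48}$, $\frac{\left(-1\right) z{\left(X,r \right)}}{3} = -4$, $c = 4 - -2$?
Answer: $\frac{151}{2610} \approx 0.057854$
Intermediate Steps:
$c = 6$ ($c = 4 + 2 = 6$)
$z{\left(X,r \right)} = 12$ ($z{\left(X,r \right)} = \left(-3\right) \left(-4\right) = 12$)
$u = \frac{151}{2610}$ ($u = - \frac{\left(67 + 84\right) \frac{1}{-242 - 48}}{9} = - \frac{151 \frac{1}{-290}}{9} = - \frac{151 \left(- \frac{1}{290}\right)}{9} = \left(- \frac{1}{9}\right) \left(- \frac{151}{290}\right) = \frac{151}{2610} \approx 0.057854$)
$F{\left(J,T \right)} = 0$ ($F{\left(J,T \right)} = \frac{T - T}{9} = \frac{1}{9} \cdot 0 = 0$)
$o{\left(\left(-3\right)^{2} \right)} F{\left(z{\left(c,3 \right)},-19 \right)} + u = 4 \cdot 0 + \frac{151}{2610} = 0 + \frac{151}{2610} = \frac{151}{2610}$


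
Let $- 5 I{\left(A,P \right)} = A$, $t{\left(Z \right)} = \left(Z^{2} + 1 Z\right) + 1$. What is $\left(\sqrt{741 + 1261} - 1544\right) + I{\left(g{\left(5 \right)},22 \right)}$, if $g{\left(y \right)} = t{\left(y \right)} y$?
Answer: $-1575 + \sqrt{2002} \approx -1530.3$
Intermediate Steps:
$t{\left(Z \right)} = 1 + Z + Z^{2}$ ($t{\left(Z \right)} = \left(Z^{2} + Z\right) + 1 = \left(Z + Z^{2}\right) + 1 = 1 + Z + Z^{2}$)
$g{\left(y \right)} = y \left(1 + y + y^{2}\right)$ ($g{\left(y \right)} = \left(1 + y + y^{2}\right) y = y \left(1 + y + y^{2}\right)$)
$I{\left(A,P \right)} = - \frac{A}{5}$
$\left(\sqrt{741 + 1261} - 1544\right) + I{\left(g{\left(5 \right)},22 \right)} = \left(\sqrt{741 + 1261} - 1544\right) - \frac{5 \left(1 + 5 + 5^{2}\right)}{5} = \left(\sqrt{2002} - 1544\right) - \frac{5 \left(1 + 5 + 25\right)}{5} = \left(-1544 + \sqrt{2002}\right) - \frac{5 \cdot 31}{5} = \left(-1544 + \sqrt{2002}\right) - 31 = -1575 + \sqrt{2002}$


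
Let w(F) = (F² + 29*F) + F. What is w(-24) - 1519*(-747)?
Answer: 1134549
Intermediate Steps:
w(F) = F² + 30*F
w(-24) - 1519*(-747) = -24*(30 - 24) - 1519*(-747) = -24*6 + 1134693 = -144 + 1134693 = 1134549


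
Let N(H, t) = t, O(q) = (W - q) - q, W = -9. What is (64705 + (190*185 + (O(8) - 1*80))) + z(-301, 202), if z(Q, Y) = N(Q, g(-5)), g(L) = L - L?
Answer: 99750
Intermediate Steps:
g(L) = 0
O(q) = -9 - 2*q (O(q) = (-9 - q) - q = -9 - 2*q)
z(Q, Y) = 0
(64705 + (190*185 + (O(8) - 1*80))) + z(-301, 202) = (64705 + (190*185 + ((-9 - 2*8) - 1*80))) + 0 = (64705 + (35150 + ((-9 - 16) - 80))) + 0 = (64705 + (35150 + (-25 - 80))) + 0 = (64705 + (35150 - 105)) + 0 = (64705 + 35045) + 0 = 99750 + 0 = 99750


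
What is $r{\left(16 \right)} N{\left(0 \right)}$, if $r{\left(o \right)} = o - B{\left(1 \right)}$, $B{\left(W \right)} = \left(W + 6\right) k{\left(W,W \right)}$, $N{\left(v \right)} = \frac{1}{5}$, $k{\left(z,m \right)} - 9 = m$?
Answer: $- \frac{54}{5} \approx -10.8$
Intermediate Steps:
$k{\left(z,m \right)} = 9 + m$
$N{\left(v \right)} = \frac{1}{5}$
$B{\left(W \right)} = \left(6 + W\right) \left(9 + W\right)$ ($B{\left(W \right)} = \left(W + 6\right) \left(9 + W\right) = \left(6 + W\right) \left(9 + W\right)$)
$r{\left(o \right)} = -70 + o$ ($r{\left(o \right)} = o - \left(6 + 1\right) \left(9 + 1\right) = o - 7 \cdot 10 = o - 70 = -70 + o$)
$r{\left(16 \right)} N{\left(0 \right)} = \left(-70 + 16\right) \frac{1}{5} = \left(-54\right) \frac{1}{5} = - \frac{54}{5}$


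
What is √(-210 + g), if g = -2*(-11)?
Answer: 2*I*√47 ≈ 13.711*I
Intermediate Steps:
g = 22
√(-210 + g) = √(-210 + 22) = √(-188) = 2*I*√47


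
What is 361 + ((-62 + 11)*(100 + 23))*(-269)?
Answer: 1687798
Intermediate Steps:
361 + ((-62 + 11)*(100 + 23))*(-269) = 361 - 51*123*(-269) = 361 - 6273*(-269) = 361 + 1687437 = 1687798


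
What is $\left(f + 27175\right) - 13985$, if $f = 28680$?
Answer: $41870$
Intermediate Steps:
$\left(f + 27175\right) - 13985 = \left(28680 + 27175\right) - 13985 = 55855 - 13985 = 41870$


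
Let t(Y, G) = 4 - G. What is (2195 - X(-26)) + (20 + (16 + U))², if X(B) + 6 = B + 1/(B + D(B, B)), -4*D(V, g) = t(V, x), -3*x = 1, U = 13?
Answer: 1504112/325 ≈ 4628.0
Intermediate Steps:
x = -⅓ (x = -⅓*1 = -⅓ ≈ -0.33333)
D(V, g) = -13/12 (D(V, g) = -(4 - 1*(-⅓))/4 = -(4 + ⅓)/4 = -¼*13/3 = -13/12)
X(B) = -6 + B + 1/(-13/12 + B) (X(B) = -6 + (B + 1/(B - 13/12)) = -6 + (B + 1/(-13/12 + B)) = -6 + B + 1/(-13/12 + B))
(2195 - X(-26)) + (20 + (16 + U))² = (2195 - (90 - 85*(-26) + 12*(-26)²)/(-13 + 12*(-26))) + (20 + (16 + 13))² = (2195 - (90 + 2210 + 12*676)/(-13 - 312)) + (20 + 29)² = (2195 - (90 + 2210 + 8112)/(-325)) + 49² = (2195 - (-1)*10412/325) + 2401 = (2195 - 1*(-10412/325)) + 2401 = (2195 + 10412/325) + 2401 = 723787/325 + 2401 = 1504112/325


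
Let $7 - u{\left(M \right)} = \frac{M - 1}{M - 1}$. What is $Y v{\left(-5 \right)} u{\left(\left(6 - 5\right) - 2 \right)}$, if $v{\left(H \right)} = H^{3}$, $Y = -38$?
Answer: $28500$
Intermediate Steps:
$u{\left(M \right)} = 6$ ($u{\left(M \right)} = 7 - \frac{M - 1}{M - 1} = 7 - \frac{-1 + M}{-1 + M} = 7 - 1 = 6$)
$Y v{\left(-5 \right)} u{\left(\left(6 - 5\right) - 2 \right)} = - 38 \left(-5\right)^{3} \cdot 6 = \left(-38\right) \left(-125\right) 6 = 4750 \cdot 6 = 28500$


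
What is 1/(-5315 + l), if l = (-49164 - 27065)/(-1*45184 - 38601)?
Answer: -83785/445241046 ≈ -0.00018818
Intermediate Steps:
l = 76229/83785 (l = -76229/(-45184 - 38601) = -76229/(-83785) = -76229*(-1/83785) = 76229/83785 ≈ 0.90982)
1/(-5315 + l) = 1/(-5315 + 76229/83785) = 1/(-445241046/83785) = -83785/445241046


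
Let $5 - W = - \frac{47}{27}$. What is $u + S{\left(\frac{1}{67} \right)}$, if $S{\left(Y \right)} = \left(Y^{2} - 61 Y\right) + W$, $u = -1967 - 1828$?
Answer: $- \frac{459258709}{121203} \approx -3789.2$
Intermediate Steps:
$W = \frac{182}{27}$ ($W = 5 - - \frac{47}{27} = 5 + \frac{47}{27} = \frac{182}{27} \approx 6.7407$)
$u = -3795$ ($u = -1967 - 1828 = -3795$)
$S{\left(Y \right)} = \frac{182}{27} + Y^{2} - 61 Y$ ($S{\left(Y \right)} = \left(Y^{2} - 61 Y\right) + \frac{182}{27} = \frac{182}{27} + Y^{2} - 61 Y$)
$u + S{\left(\frac{1}{67} \right)} = -3795 + \left(\frac{182}{27} + \left(\frac{1}{67}\right)^{2} - \frac{61}{67}\right) = -3795 + \left(\frac{182}{27} + \frac{1}{4489} - \frac{61}{67}\right) = -3795 + \frac{706676}{121203} = - \frac{459258709}{121203}$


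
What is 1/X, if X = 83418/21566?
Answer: 10783/41709 ≈ 0.25853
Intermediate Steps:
X = 41709/10783 (X = 83418*(1/21566) = 41709/10783 ≈ 3.8680)
1/X = 1/(41709/10783) = 10783/41709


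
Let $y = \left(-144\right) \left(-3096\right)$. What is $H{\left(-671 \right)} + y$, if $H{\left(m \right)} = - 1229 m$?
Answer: $1270483$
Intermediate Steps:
$y = 445824$
$H{\left(-671 \right)} + y = \left(-1229\right) \left(-671\right) + 445824 = 824659 + 445824 = 1270483$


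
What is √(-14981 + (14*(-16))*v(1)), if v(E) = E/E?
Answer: I*√15205 ≈ 123.31*I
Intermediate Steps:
v(E) = 1
√(-14981 + (14*(-16))*v(1)) = √(-14981 + (14*(-16))*1) = √(-14981 - 224*1) = √(-14981 - 224) = √(-15205) = I*√15205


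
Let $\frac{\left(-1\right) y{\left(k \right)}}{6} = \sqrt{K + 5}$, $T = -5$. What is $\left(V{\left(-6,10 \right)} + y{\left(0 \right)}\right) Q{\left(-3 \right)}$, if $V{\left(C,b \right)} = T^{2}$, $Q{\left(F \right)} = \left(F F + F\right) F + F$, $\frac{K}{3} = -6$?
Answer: $-525 + 126 i \sqrt{13} \approx -525.0 + 454.3 i$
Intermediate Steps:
$K = -18$ ($K = 3 \left(-6\right) = -18$)
$y{\left(k \right)} = - 6 i \sqrt{13}$ ($y{\left(k \right)} = - 6 \sqrt{-18 + 5} = - 6 \sqrt{-13} = - 6 i \sqrt{13}$)
$Q{\left(F \right)} = F + F \left(F + F^{2}\right)$ ($Q{\left(F \right)} = \left(F^{2} + F\right) F + F = \left(F + F^{2}\right) F + F = F \left(F + F^{2}\right) + F = F + F \left(F + F^{2}\right)$)
$V{\left(C,b \right)} = 25$ ($V{\left(C,b \right)} = \left(-5\right)^{2} = 25$)
$\left(V{\left(-6,10 \right)} + y{\left(0 \right)}\right) Q{\left(-3 \right)} = \left(25 - 6 i \sqrt{13}\right) \left(- 3 \left(1 - 3 + \left(-3\right)^{2}\right)\right) = \left(25 - 6 i \sqrt{13}\right) \left(- 3 \left(1 - 3 + 9\right)\right) = \left(25 - 6 i \sqrt{13}\right) \left(\left(-3\right) 7\right) = \left(25 - 6 i \sqrt{13}\right) \left(-21\right) = -525 + 126 i \sqrt{13}$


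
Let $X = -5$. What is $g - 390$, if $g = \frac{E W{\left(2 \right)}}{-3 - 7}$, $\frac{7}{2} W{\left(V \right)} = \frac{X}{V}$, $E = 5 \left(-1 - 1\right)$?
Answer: $- \frac{2735}{7} \approx -390.71$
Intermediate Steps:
$E = -10$ ($E = 5 \left(-2\right) = -10$)
$W{\left(V \right)} = - \frac{10}{7 V}$ ($W{\left(V \right)} = \frac{2 \left(- \frac{5}{V}\right)}{7} = - \frac{10}{7 V}$)
$g = - \frac{5}{7}$ ($g = \frac{\left(-10\right) \left(- \frac{10}{7 \cdot 2}\right)}{-3 - 7} = \frac{\left(-10\right) \left(\left(- \frac{10}{7}\right) \frac{1}{2}\right)}{-10} = \left(-10\right) \left(- \frac{5}{7}\right) \left(- \frac{1}{10}\right) = \frac{50}{7} \left(- \frac{1}{10}\right) = - \frac{5}{7} \approx -0.71429$)
$g - 390 = - \frac{5}{7} - 390 = - \frac{2735}{7}$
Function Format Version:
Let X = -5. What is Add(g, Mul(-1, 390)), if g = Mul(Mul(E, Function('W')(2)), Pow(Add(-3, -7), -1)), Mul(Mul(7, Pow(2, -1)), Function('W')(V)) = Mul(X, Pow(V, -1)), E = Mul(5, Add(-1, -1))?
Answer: Rational(-2735, 7) ≈ -390.71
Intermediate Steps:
E = -10 (E = Mul(5, -2) = -10)
Function('W')(V) = Mul(Rational(-10, 7), Pow(V, -1)) (Function('W')(V) = Mul(Rational(2, 7), Mul(-5, Pow(V, -1))) = Mul(Rational(-10, 7), Pow(V, -1)))
g = Rational(-5, 7) (g = Mul(Mul(-10, Mul(Rational(-10, 7), Pow(2, -1))), Pow(Add(-3, -7), -1)) = Mul(Mul(-10, Mul(Rational(-10, 7), Rational(1, 2))), Pow(-10, -1)) = Mul(Mul(-10, Rational(-5, 7)), Rational(-1, 10)) = Mul(Rational(50, 7), Rational(-1, 10)) = Rational(-5, 7) ≈ -0.71429)
Add(g, Mul(-1, 390)) = Add(Rational(-5, 7), Mul(-1, 390)) = Add(Rational(-5, 7), -390) = Rational(-2735, 7)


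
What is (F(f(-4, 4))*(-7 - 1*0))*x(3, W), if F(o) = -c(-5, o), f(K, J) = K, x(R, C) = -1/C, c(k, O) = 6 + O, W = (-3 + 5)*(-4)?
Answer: 7/4 ≈ 1.7500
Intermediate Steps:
W = -8 (W = 2*(-4) = -8)
F(o) = -6 - o (F(o) = -(6 + o) = -6 - o)
(F(f(-4, 4))*(-7 - 1*0))*x(3, W) = ((-6 - 1*(-4))*(-7 - 1*0))*(-1/(-8)) = ((-6 + 4)*(-7 + 0))*(-1*(-⅛)) = -2*(-7)*(⅛) = 14*(⅛) = 7/4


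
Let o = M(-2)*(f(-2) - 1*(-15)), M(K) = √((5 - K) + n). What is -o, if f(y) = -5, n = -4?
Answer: -10*√3 ≈ -17.320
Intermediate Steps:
M(K) = √(1 - K) (M(K) = √((5 - K) - 4) = √(1 - K))
o = 10*√3 (o = √(1 - 1*(-2))*(-5 - 1*(-15)) = √(1 + 2)*(-5 + 15) = √3*10 = 10*√3 ≈ 17.320)
-o = -10*√3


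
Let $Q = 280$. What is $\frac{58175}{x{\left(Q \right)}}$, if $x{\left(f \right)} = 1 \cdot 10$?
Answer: $\frac{11635}{2} \approx 5817.5$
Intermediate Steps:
$x{\left(f \right)} = 10$
$\frac{58175}{x{\left(Q \right)}} = \frac{58175}{10} = 58175 \cdot \frac{1}{10} = \frac{11635}{2}$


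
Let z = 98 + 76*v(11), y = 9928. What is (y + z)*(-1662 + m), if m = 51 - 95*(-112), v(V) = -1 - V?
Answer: 82290306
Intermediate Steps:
z = -814 (z = 98 + 76*(-1 - 1*11) = 98 + 76*(-1 - 11) = 98 + 76*(-12) = 98 - 912 = -814)
m = 10691 (m = 51 + 10640 = 10691)
(y + z)*(-1662 + m) = (9928 - 814)*(-1662 + 10691) = 9114*9029 = 82290306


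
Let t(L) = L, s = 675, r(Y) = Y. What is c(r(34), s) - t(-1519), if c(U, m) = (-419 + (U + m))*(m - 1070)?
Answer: -113031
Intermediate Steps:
c(U, m) = (-1070 + m)*(-419 + U + m) (c(U, m) = (-419 + U + m)*(-1070 + m) = (-1070 + m)*(-419 + U + m))
c(r(34), s) - t(-1519) = (448330 + 675**2 - 1489*675 - 1070*34 + 34*675) - 1*(-1519) = (448330 + 455625 - 1005075 - 36380 + 22950) + 1519 = -114550 + 1519 = -113031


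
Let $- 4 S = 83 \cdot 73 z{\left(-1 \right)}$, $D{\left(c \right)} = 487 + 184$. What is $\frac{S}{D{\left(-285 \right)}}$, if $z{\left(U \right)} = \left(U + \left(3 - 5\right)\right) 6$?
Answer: $\frac{54531}{1342} \approx 40.634$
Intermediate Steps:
$z{\left(U \right)} = -12 + 6 U$ ($z{\left(U \right)} = \left(U + \left(3 - 5\right)\right) 6 = \left(U - 2\right) 6 = \left(-2 + U\right) 6 = -12 + 6 U$)
$D{\left(c \right)} = 671$
$S = \frac{54531}{2}$ ($S = - \frac{83 \cdot 73 \left(-12 + 6 \left(-1\right)\right)}{4} = - \frac{6059 \left(-12 - 6\right)}{4} = - \frac{6059 \left(-18\right)}{4} = \left(- \frac{1}{4}\right) \left(-109062\right) = \frac{54531}{2} \approx 27266.0$)
$\frac{S}{D{\left(-285 \right)}} = \frac{54531}{2 \cdot 671} = \frac{54531}{2} \cdot \frac{1}{671} = \frac{54531}{1342}$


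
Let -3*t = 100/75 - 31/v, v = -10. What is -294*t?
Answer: 6517/15 ≈ 434.47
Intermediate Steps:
t = -133/90 (t = -(100/75 - 31/(-10))/3 = -(100*(1/75) - 31*(-1/10))/3 = -(4/3 + 31/10)/3 = -1/3*133/30 = -133/90 ≈ -1.4778)
-294*t = -294*(-133/90) = 6517/15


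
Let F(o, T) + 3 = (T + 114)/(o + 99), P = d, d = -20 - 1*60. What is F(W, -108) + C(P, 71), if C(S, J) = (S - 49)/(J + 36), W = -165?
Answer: -5057/1177 ≈ -4.2965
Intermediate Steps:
d = -80 (d = -20 - 60 = -80)
P = -80
F(o, T) = -3 + (114 + T)/(99 + o) (F(o, T) = -3 + (T + 114)/(o + 99) = -3 + (114 + T)/(99 + o))
C(S, J) = (-49 + S)/(36 + J)
F(W, -108) + C(P, 71) = (-183 - 108 - 3*(-165))/(99 - 165) + (-49 - 80)/(36 + 71) = (-183 - 108 + 495)/(-66) - 129/107 = -1/66*204 + (1/107)*(-129) = -34/11 - 129/107 = -5057/1177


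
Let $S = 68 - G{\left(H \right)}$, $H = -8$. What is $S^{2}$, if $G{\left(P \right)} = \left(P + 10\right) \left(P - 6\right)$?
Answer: $9216$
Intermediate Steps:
$G{\left(P \right)} = \left(-6 + P\right) \left(10 + P\right)$ ($G{\left(P \right)} = \left(10 + P\right) \left(-6 + P\right) = \left(-6 + P\right) \left(10 + P\right)$)
$S = 96$ ($S = 68 - \left(-60 + \left(-8\right)^{2} + 4 \left(-8\right)\right) = 68 - \left(-60 + 64 - 32\right) = 68 - -28 = 68 + 28 = 96$)
$S^{2} = 96^{2} = 9216$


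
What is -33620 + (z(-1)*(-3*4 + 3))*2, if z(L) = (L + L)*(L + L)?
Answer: -33692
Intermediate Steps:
z(L) = 4*L**2 (z(L) = (2*L)*(2*L) = 4*L**2)
-33620 + (z(-1)*(-3*4 + 3))*2 = -33620 + ((4*(-1)**2)*(-3*4 + 3))*2 = -33620 + ((4*1)*(-12 + 3))*2 = -33620 + (4*(-9))*2 = -33620 - 36*2 = -33620 - 72 = -33692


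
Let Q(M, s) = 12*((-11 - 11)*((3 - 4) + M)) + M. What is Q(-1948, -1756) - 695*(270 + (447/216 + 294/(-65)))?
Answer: 305738105/936 ≈ 3.2664e+5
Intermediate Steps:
Q(M, s) = 264 - 263*M (Q(M, s) = 12*(-22*(-1 + M)) + M = 12*(22 - 22*M) + M = (264 - 264*M) + M = 264 - 263*M)
Q(-1948, -1756) - 695*(270 + (447/216 + 294/(-65))) = (264 - 263*(-1948)) - 695*(270 + (447/216 + 294/(-65))) = (264 + 512324) - 695*(270 + (447*(1/216) + 294*(-1/65))) = 512588 - 695*(270 + (149/72 - 294/65)) = 512588 - 695*(270 - 11483/4680) = 512588 - 695*1252117/4680 = 512588 - 1*174044263/936 = 512588 - 174044263/936 = 305738105/936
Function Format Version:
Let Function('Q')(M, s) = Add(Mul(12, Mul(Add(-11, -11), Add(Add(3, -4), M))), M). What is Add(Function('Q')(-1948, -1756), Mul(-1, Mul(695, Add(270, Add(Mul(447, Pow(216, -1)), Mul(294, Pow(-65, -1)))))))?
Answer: Rational(305738105, 936) ≈ 3.2664e+5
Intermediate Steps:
Function('Q')(M, s) = Add(264, Mul(-263, M)) (Function('Q')(M, s) = Add(Mul(12, Mul(-22, Add(-1, M))), M) = Add(Mul(12, Add(22, Mul(-22, M))), M) = Add(Add(264, Mul(-264, M)), M) = Add(264, Mul(-263, M)))
Add(Function('Q')(-1948, -1756), Mul(-1, Mul(695, Add(270, Add(Mul(447, Pow(216, -1)), Mul(294, Pow(-65, -1))))))) = Add(Add(264, Mul(-263, -1948)), Mul(-1, Mul(695, Add(270, Add(Mul(447, Pow(216, -1)), Mul(294, Pow(-65, -1))))))) = Add(Add(264, 512324), Mul(-1, Mul(695, Add(270, Add(Mul(447, Rational(1, 216)), Mul(294, Rational(-1, 65))))))) = Add(512588, Mul(-1, Mul(695, Add(270, Add(Rational(149, 72), Rational(-294, 65)))))) = Add(512588, Mul(-1, Mul(695, Add(270, Rational(-11483, 4680))))) = Add(512588, Mul(-1, Mul(695, Rational(1252117, 4680)))) = Add(512588, Mul(-1, Rational(174044263, 936))) = Add(512588, Rational(-174044263, 936)) = Rational(305738105, 936)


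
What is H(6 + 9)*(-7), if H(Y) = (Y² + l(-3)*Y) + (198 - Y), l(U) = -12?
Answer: -1596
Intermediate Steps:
H(Y) = 198 + Y² - 13*Y (H(Y) = (Y² - 12*Y) + (198 - Y) = 198 + Y² - 13*Y)
H(6 + 9)*(-7) = (198 + (6 + 9)² - 13*(6 + 9))*(-7) = (198 + 15² - 13*15)*(-7) = (198 + 225 - 195)*(-7) = 228*(-7) = -1596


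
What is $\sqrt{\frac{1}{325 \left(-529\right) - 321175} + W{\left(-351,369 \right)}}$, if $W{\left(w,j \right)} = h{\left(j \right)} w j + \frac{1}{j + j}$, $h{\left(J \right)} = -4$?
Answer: $\frac{\sqrt{19057841163670543351}}{6065130} \approx 719.78$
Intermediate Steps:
$W{\left(w,j \right)} = \frac{1}{2 j} - 4 j w$ ($W{\left(w,j \right)} = - 4 w j + \frac{1}{j + j} = - 4 j w + \frac{1}{2 j} = \frac{1}{2 j} - 4 j w$)
$\sqrt{\frac{1}{325 \left(-529\right) - 321175} + W{\left(-351,369 \right)}} = \sqrt{\frac{1}{325 \left(-529\right) - 321175} + \left(\frac{1}{2 \cdot 369} - 1476 \left(-351\right)\right)} = \sqrt{\frac{1}{-171925 - 321175} + \left(\frac{1}{2} \cdot \frac{1}{369} + 518076\right)} = \sqrt{\frac{1}{-493100} + \left(\frac{1}{738} + 518076\right)} = \sqrt{- \frac{1}{493100} + \frac{382340089}{738}} = \sqrt{\frac{94265948942581}{181953900}} = \frac{\sqrt{19057841163670543351}}{6065130}$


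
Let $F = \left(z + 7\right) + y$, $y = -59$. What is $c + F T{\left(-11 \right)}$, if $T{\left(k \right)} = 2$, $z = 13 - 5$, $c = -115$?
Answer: $-203$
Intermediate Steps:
$z = 8$
$F = -44$ ($F = \left(8 + 7\right) - 59 = 15 - 59 = -44$)
$c + F T{\left(-11 \right)} = -115 - 88 = -203$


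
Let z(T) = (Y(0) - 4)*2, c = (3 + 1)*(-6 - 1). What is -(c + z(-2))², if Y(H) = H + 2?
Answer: -1024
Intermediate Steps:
Y(H) = 2 + H
c = -28 (c = 4*(-7) = -28)
z(T) = -4 (z(T) = ((2 + 0) - 4)*2 = (2 - 4)*2 = -2*2 = -4)
-(c + z(-2))² = -(-28 - 4)² = -1*(-32)² = -1*1024 = -1024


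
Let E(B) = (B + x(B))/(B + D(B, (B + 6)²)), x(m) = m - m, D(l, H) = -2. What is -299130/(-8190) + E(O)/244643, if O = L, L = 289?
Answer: 7693289288/210637623 ≈ 36.524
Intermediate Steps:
O = 289
x(m) = 0
E(B) = B/(-2 + B) (E(B) = (B + 0)/(B - 2) = B/(-2 + B))
-299130/(-8190) + E(O)/244643 = -299130/(-8190) + (289/(-2 + 289))/244643 = -299130*(-1/8190) + (289/287)*(1/244643) = 767/21 + (289*(1/287))*(1/244643) = 767/21 + (289/287)*(1/244643) = 767/21 + 289/70212541 = 7693289288/210637623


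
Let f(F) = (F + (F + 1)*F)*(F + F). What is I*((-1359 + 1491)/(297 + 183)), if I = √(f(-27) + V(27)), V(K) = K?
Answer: 33*I*√4047/40 ≈ 52.483*I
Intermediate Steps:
f(F) = 2*F*(F + F*(1 + F)) (f(F) = (F + (1 + F)*F)*(2*F) = (F + F*(1 + F))*(2*F) = 2*F*(F + F*(1 + F)))
I = 3*I*√4047 (I = √(2*(-27)²*(2 - 27) + 27) = √(2*729*(-25) + 27) = √(-36450 + 27) = √(-36423) = 3*I*√4047 ≈ 190.85*I)
I*((-1359 + 1491)/(297 + 183)) = (3*I*√4047)*((-1359 + 1491)/(297 + 183)) = (3*I*√4047)*(132/480) = (3*I*√4047)*(132*(1/480)) = (3*I*√4047)*(11/40) = 33*I*√4047/40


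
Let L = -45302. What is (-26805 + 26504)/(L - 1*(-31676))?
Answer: 301/13626 ≈ 0.022090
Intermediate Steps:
(-26805 + 26504)/(L - 1*(-31676)) = (-26805 + 26504)/(-45302 - 1*(-31676)) = -301/(-45302 + 31676) = -301/(-13626) = -301*(-1/13626) = 301/13626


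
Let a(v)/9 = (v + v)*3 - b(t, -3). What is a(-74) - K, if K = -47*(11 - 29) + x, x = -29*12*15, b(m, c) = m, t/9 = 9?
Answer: -351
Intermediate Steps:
t = 81 (t = 9*9 = 81)
a(v) = -729 + 54*v (a(v) = 9*((v + v)*3 - 1*81) = 9*((2*v)*3 - 81) = 9*(6*v - 81) = 9*(-81 + 6*v) = -729 + 54*v)
x = -5220 (x = -348*15 = -5220)
K = -4374 (K = -47*(11 - 29) - 5220 = -47*(-18) - 5220 = 846 - 5220 = -4374)
a(-74) - K = (-729 + 54*(-74)) - 1*(-4374) = (-729 - 3996) + 4374 = -4725 + 4374 = -351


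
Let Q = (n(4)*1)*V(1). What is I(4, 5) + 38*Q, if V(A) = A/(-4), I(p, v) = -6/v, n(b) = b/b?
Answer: -107/10 ≈ -10.700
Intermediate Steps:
n(b) = 1
V(A) = -A/4 (V(A) = A*(-1/4) = -A/4)
Q = -1/4 (Q = (1*1)*(-1/4*1) = 1*(-1/4) = -1/4 ≈ -0.25000)
I(4, 5) + 38*Q = -6/5 + 38*(-1/4) = -6*1/5 - 19/2 = -6/5 - 19/2 = -107/10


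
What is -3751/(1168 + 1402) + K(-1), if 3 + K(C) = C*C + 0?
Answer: -8891/2570 ≈ -3.4595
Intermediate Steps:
K(C) = -3 + C**2 (K(C) = -3 + (C*C + 0) = -3 + (C**2 + 0) = -3 + C**2)
-3751/(1168 + 1402) + K(-1) = -3751/(1168 + 1402) + (-3 + (-1)**2) = -3751/2570 + (-3 + 1) = -3751*1/2570 - 2 = -3751/2570 - 2 = -8891/2570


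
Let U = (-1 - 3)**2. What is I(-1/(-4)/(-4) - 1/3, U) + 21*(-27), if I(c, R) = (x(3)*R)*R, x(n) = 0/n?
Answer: -567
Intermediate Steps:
x(n) = 0
U = 16 (U = (-4)**2 = 16)
I(c, R) = 0 (I(c, R) = (0*R)*R = 0*R = 0)
I(-1/(-4)/(-4) - 1/3, U) + 21*(-27) = 0 + 21*(-27) = 0 - 567 = -567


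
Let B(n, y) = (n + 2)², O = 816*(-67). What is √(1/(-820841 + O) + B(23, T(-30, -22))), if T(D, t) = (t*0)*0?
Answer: 2*√119769220588778/875513 ≈ 25.000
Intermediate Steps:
O = -54672
T(D, t) = 0 (T(D, t) = 0*0 = 0)
B(n, y) = (2 + n)²
√(1/(-820841 + O) + B(23, T(-30, -22))) = √(1/(-820841 - 54672) + (2 + 23)²) = √(1/(-875513) + 25²) = √(-1/875513 + 625) = √(547195624/875513) = 2*√119769220588778/875513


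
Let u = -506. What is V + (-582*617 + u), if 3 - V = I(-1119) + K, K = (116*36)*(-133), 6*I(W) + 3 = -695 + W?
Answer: 1176683/6 ≈ 1.9611e+5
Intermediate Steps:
I(W) = -349/3 + W/6 (I(W) = -½ + (-695 + W)/6 = -½ + (-695/6 + W/6) = -349/3 + W/6)
K = -555408 (K = 4176*(-133) = -555408)
V = 3334283/6 (V = 3 - ((-349/3 + (⅙)*(-1119)) - 555408) = 3 - ((-349/3 - 373/2) - 555408) = 3 - (-1817/6 - 555408) = 3 - 1*(-3334265/6) = 3 + 3334265/6 = 3334283/6 ≈ 5.5571e+5)
V + (-582*617 + u) = 3334283/6 + (-582*617 - 506) = 3334283/6 + (-359094 - 506) = 3334283/6 - 359600 = 1176683/6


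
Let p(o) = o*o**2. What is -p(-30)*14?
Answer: 378000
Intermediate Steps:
p(o) = o**3
-p(-30)*14 = -(-30)**3*14 = -(-27000)*14 = -1*(-378000) = 378000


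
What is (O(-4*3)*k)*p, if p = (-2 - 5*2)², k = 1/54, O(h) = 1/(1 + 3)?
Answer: ⅔ ≈ 0.66667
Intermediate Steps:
O(h) = ¼ (O(h) = 1/4 = ¼)
k = 1/54 ≈ 0.018519
p = 144 (p = (-2 - 10)² = (-12)² = 144)
(O(-4*3)*k)*p = ((¼)*(1/54))*144 = (1/216)*144 = ⅔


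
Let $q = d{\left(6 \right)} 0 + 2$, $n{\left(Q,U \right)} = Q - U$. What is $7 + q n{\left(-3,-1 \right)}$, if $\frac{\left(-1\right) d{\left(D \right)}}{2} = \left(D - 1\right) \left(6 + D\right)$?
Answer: $3$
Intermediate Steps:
$d{\left(D \right)} = - 2 \left(-1 + D\right) \left(6 + D\right)$ ($d{\left(D \right)} = - 2 \left(D - 1\right) \left(6 + D\right) = - 2 \left(-1 + D\right) \left(6 + D\right)$)
$q = 2$ ($q = \left(12 - 60 - 2 \cdot 6^{2}\right) 0 + 2 = \left(12 - 60 - 72\right) 0 + 2 = \left(-120\right) 0 + 2 = 0 + 2 = 2$)
$7 + q n{\left(-3,-1 \right)} = 7 + 2 \left(-3 - -1\right) = 7 + 2 \left(-3 + 1\right) = 7 + 2 \left(-2\right) = 7 - 4 = 3$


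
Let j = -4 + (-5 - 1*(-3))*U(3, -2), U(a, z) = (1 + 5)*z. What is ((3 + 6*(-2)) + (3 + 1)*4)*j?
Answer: 140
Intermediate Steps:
U(a, z) = 6*z
j = 20 (j = -4 + (-5 - 1*(-3))*(6*(-2)) = -4 + (-5 + 3)*(-12) = -4 - 2*(-12) = -4 + 24 = 20)
((3 + 6*(-2)) + (3 + 1)*4)*j = ((3 + 6*(-2)) + (3 + 1)*4)*20 = ((3 - 12) + 4*4)*20 = (-9 + 16)*20 = 7*20 = 140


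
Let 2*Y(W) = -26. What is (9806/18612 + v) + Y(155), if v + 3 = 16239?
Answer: 150976141/9306 ≈ 16224.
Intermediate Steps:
v = 16236 (v = -3 + 16239 = 16236)
Y(W) = -13 (Y(W) = (1/2)*(-26) = -13)
(9806/18612 + v) + Y(155) = (9806/18612 + 16236) - 13 = (9806*(1/18612) + 16236) - 13 = (4903/9306 + 16236) - 13 = 151097119/9306 - 13 = 150976141/9306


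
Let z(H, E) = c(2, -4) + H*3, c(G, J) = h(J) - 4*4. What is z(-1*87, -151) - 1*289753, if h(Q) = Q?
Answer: -290034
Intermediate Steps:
c(G, J) = -16 + J (c(G, J) = J - 4*4 = J - 16 = -16 + J)
z(H, E) = -20 + 3*H (z(H, E) = (-16 - 4) + H*3 = -20 + 3*H)
z(-1*87, -151) - 1*289753 = (-20 + 3*(-1*87)) - 1*289753 = (-20 + 3*(-87)) - 289753 = (-20 - 261) - 289753 = -281 - 289753 = -290034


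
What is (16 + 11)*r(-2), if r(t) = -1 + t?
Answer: -81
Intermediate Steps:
(16 + 11)*r(-2) = (16 + 11)*(-1 - 2) = 27*(-3) = -81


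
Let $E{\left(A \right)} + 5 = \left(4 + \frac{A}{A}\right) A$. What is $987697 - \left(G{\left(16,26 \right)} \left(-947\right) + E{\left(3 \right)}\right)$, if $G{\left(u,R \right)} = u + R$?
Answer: $1027461$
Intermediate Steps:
$E{\left(A \right)} = -5 + 5 A$ ($E{\left(A \right)} = -5 + \left(4 + \frac{A}{A}\right) A = -5 + \left(4 + 1\right) A = -5 + 5 A$)
$G{\left(u,R \right)} = R + u$
$987697 - \left(G{\left(16,26 \right)} \left(-947\right) + E{\left(3 \right)}\right) = 987697 - \left(\left(26 + 16\right) \left(-947\right) + \left(-5 + 5 \cdot 3\right)\right) = 987697 - \left(42 \left(-947\right) + \left(-5 + 15\right)\right) = 987697 - \left(-39774 + 10\right) = 987697 - -39764 = 987697 + 39764 = 1027461$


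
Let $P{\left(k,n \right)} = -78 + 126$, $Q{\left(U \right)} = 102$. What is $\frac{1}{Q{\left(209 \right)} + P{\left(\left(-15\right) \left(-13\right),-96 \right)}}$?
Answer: $\frac{1}{150} \approx 0.0066667$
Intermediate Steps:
$P{\left(k,n \right)} = 48$
$\frac{1}{Q{\left(209 \right)} + P{\left(\left(-15\right) \left(-13\right),-96 \right)}} = \frac{1}{102 + 48} = \frac{1}{150}$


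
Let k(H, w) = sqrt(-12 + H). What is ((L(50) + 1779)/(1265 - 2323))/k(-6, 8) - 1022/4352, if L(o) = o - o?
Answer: -511/2176 + 593*I*sqrt(2)/2116 ≈ -0.23483 + 0.39633*I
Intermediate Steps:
L(o) = 0
((L(50) + 1779)/(1265 - 2323))/k(-6, 8) - 1022/4352 = ((0 + 1779)/(1265 - 2323))/(sqrt(-12 - 6)) - 1022/4352 = (1779/(-1058))/(sqrt(-18)) - 1022*1/4352 = (1779*(-1/1058))/((3*I*sqrt(2))) - 511/2176 = -(-593)*I*sqrt(2)/2116 - 511/2176 = 593*I*sqrt(2)/2116 - 511/2176 = -511/2176 + 593*I*sqrt(2)/2116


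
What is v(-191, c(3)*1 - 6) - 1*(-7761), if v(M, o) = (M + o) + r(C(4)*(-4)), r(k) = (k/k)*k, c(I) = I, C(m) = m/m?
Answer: 7563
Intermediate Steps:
C(m) = 1
r(k) = k (r(k) = 1*k = k)
v(M, o) = -4 + M + o (v(M, o) = (M + o) + 1*(-4) = (M + o) - 4 = -4 + M + o)
v(-191, c(3)*1 - 6) - 1*(-7761) = (-4 - 191 + (3*1 - 6)) - 1*(-7761) = (-4 - 191 + (3 - 6)) + 7761 = (-4 - 191 - 3) + 7761 = -198 + 7761 = 7563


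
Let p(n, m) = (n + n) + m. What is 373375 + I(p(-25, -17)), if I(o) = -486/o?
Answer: 25016611/67 ≈ 3.7338e+5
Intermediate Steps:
p(n, m) = m + 2*n (p(n, m) = 2*n + m = m + 2*n)
373375 + I(p(-25, -17)) = 373375 - 486/(-17 + 2*(-25)) = 373375 - 486/(-17 - 50) = 373375 - 486/(-67) = 373375 - 486*(-1/67) = 373375 + 486/67 = 25016611/67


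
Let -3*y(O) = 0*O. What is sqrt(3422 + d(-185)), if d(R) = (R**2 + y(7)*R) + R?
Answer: sqrt(37462) ≈ 193.55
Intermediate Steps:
y(O) = 0 (y(O) = -0*O = -1/3*0 = 0)
d(R) = R + R**2 (d(R) = (R**2 + 0*R) + R = (R**2 + 0) + R = R**2 + R = R + R**2)
sqrt(3422 + d(-185)) = sqrt(3422 - 185*(1 - 185)) = sqrt(3422 - 185*(-184)) = sqrt(3422 + 34040) = sqrt(37462)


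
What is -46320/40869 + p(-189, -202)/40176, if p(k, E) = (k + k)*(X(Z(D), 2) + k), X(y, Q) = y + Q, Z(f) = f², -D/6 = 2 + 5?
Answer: -53957219/3378504 ≈ -15.971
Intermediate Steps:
D = -42 (D = -6*(2 + 5) = -6*7 = -42)
X(y, Q) = Q + y
p(k, E) = 2*k*(1766 + k) (p(k, E) = (k + k)*((2 + (-42)²) + k) = (2*k)*((2 + 1764) + k) = (2*k)*(1766 + k) = 2*k*(1766 + k))
-46320/40869 + p(-189, -202)/40176 = -46320/40869 + (2*(-189)*(1766 - 189))/40176 = -46320*1/40869 + (2*(-189)*1577)*(1/40176) = -15440/13623 - 596106*1/40176 = -15440/13623 - 11039/744 = -53957219/3378504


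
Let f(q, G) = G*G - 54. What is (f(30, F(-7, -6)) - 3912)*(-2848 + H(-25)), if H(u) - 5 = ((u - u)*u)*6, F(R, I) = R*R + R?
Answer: 6260286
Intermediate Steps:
F(R, I) = R + R² (F(R, I) = R² + R = R + R²)
f(q, G) = -54 + G² (f(q, G) = G² - 54 = -54 + G²)
H(u) = 5 (H(u) = 5 + ((u - u)*u)*6 = 5 + (0*u)*6 = 5 + 0*6 = 5 + 0 = 5)
(f(30, F(-7, -6)) - 3912)*(-2848 + H(-25)) = ((-54 + (-7*(1 - 7))²) - 3912)*(-2848 + 5) = ((-54 + (-7*(-6))²) - 3912)*(-2843) = ((-54 + 42²) - 3912)*(-2843) = ((-54 + 1764) - 3912)*(-2843) = (1710 - 3912)*(-2843) = -2202*(-2843) = 6260286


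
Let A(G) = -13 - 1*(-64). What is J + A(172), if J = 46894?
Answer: 46945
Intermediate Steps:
A(G) = 51 (A(G) = -13 + 64 = 51)
J + A(172) = 46894 + 51 = 46945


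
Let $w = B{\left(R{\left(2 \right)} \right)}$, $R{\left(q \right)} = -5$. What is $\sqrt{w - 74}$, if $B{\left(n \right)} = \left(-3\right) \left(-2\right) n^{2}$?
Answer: $2 \sqrt{19} \approx 8.7178$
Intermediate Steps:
$B{\left(n \right)} = 6 n^{2}$
$w = 150$ ($w = 6 \left(-5\right)^{2} = 6 \cdot 25 = 150$)
$\sqrt{w - 74} = \sqrt{150 - 74} = \sqrt{76} = 2 \sqrt{19}$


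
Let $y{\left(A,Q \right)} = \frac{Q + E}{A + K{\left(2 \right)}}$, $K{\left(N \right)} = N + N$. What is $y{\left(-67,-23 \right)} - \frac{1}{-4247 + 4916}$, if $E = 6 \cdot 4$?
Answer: $- \frac{244}{14049} \approx -0.017368$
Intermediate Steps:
$K{\left(N \right)} = 2 N$
$E = 24$
$y{\left(A,Q \right)} = \frac{24 + Q}{4 + A}$ ($y{\left(A,Q \right)} = \frac{Q + 24}{A + 2 \cdot 2} = \frac{24 + Q}{A + 4} = \frac{24 + Q}{4 + A}$)
$y{\left(-67,-23 \right)} - \frac{1}{-4247 + 4916} = \frac{24 - 23}{4 - 67} - \frac{1}{-4247 + 4916} = \frac{1}{-63} \cdot 1 - \frac{1}{669} = \left(- \frac{1}{63}\right) 1 - \frac{1}{669} = - \frac{1}{63} - \frac{1}{669} = - \frac{244}{14049}$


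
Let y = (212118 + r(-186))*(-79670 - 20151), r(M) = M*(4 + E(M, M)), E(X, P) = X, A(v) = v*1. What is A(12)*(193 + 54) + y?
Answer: -24552968406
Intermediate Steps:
A(v) = v
r(M) = M*(4 + M)
y = -24552971370 (y = (212118 - 186*(4 - 186))*(-79670 - 20151) = (212118 - 186*(-182))*(-99821) = (212118 + 33852)*(-99821) = 245970*(-99821) = -24552971370)
A(12)*(193 + 54) + y = 12*(193 + 54) - 24552971370 = 12*247 - 24552971370 = 2964 - 24552971370 = -24552968406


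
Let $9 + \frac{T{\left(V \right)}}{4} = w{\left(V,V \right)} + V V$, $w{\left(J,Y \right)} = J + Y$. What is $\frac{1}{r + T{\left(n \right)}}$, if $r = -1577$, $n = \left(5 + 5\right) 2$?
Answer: $\frac{1}{147} \approx 0.0068027$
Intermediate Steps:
$n = 20$ ($n = 10 \cdot 2 = 20$)
$T{\left(V \right)} = -36 + 4 V^{2} + 8 V$ ($T{\left(V \right)} = -36 + 4 \left(\left(V + V\right) + V V\right) = -36 + 4 \left(2 V + V^{2}\right) = -36 + 4 \left(V^{2} + 2 V\right) = -36 + \left(4 V^{2} + 8 V\right) = -36 + 4 V^{2} + 8 V$)
$\frac{1}{r + T{\left(n \right)}} = \frac{1}{-1577 + \left(-36 + 4 \cdot 20^{2} + 8 \cdot 20\right)} = \frac{1}{-1577 + \left(-36 + 4 \cdot 400 + 160\right)} = \frac{1}{-1577 + \left(-36 + 1600 + 160\right)} = \frac{1}{-1577 + 1724} = \frac{1}{147}$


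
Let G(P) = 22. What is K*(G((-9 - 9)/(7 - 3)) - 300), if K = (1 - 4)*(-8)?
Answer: -6672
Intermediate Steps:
K = 24 (K = -3*(-8) = 24)
K*(G((-9 - 9)/(7 - 3)) - 300) = 24*(22 - 300) = 24*(-278) = -6672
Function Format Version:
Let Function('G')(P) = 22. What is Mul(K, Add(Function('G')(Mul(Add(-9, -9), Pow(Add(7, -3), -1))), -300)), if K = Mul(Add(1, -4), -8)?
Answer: -6672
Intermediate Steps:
K = 24 (K = Mul(-3, -8) = 24)
Mul(K, Add(Function('G')(Mul(Add(-9, -9), Pow(Add(7, -3), -1))), -300)) = Mul(24, Add(22, -300)) = Mul(24, -278) = -6672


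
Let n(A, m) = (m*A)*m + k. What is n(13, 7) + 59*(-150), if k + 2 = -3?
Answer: -8218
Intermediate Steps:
k = -5 (k = -2 - 3 = -5)
n(A, m) = -5 + A*m² (n(A, m) = (m*A)*m - 5 = (A*m)*m - 5 = A*m² - 5 = -5 + A*m²)
n(13, 7) + 59*(-150) = (-5 + 13*7²) + 59*(-150) = (-5 + 13*49) - 8850 = (-5 + 637) - 8850 = 632 - 8850 = -8218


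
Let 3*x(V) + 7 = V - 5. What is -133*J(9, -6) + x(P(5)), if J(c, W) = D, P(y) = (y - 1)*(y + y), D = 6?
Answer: -2366/3 ≈ -788.67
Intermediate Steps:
P(y) = 2*y*(-1 + y) (P(y) = (-1 + y)*(2*y) = 2*y*(-1 + y))
x(V) = -4 + V/3 (x(V) = -7/3 + (V - 5)/3 = -7/3 + (-5 + V)/3 = -7/3 + (-5/3 + V/3) = -4 + V/3)
J(c, W) = 6
-133*J(9, -6) + x(P(5)) = -133*6 + (-4 + (2*5*(-1 + 5))/3) = -798 + (-4 + (2*5*4)/3) = -798 + (-4 + (⅓)*40) = -798 + (-4 + 40/3) = -798 + 28/3 = -2366/3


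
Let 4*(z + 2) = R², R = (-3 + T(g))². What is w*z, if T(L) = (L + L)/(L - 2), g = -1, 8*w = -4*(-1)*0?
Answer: 0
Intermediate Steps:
w = 0 (w = (-4*(-1)*0)/8 = (4*0)/8 = (⅛)*0 = 0)
T(L) = 2*L/(-2 + L) (T(L) = (2*L)/(-2 + L) = 2*L/(-2 + L))
R = 49/9 (R = (-3 + 2*(-1)/(-2 - 1))² = (-3 + 2*(-1)/(-3))² = (-3 + 2*(-1)*(-⅓))² = (-3 + ⅔)² = (-7/3)² = 49/9 ≈ 5.4444)
z = 1753/324 (z = -2 + (49/9)²/4 = -2 + (¼)*(2401/81) = -2 + 2401/324 = 1753/324 ≈ 5.4105)
w*z = 0*(1753/324) = 0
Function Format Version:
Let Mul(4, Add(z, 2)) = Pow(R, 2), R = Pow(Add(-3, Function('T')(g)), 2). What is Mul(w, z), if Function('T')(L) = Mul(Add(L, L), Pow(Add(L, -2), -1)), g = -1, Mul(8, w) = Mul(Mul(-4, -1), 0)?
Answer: 0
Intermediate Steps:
w = 0 (w = Mul(Rational(1, 8), Mul(Mul(-4, -1), 0)) = Mul(Rational(1, 8), Mul(4, 0)) = Mul(Rational(1, 8), 0) = 0)
Function('T')(L) = Mul(2, L, Pow(Add(-2, L), -1)) (Function('T')(L) = Mul(Mul(2, L), Pow(Add(-2, L), -1)) = Mul(2, L, Pow(Add(-2, L), -1)))
R = Rational(49, 9) (R = Pow(Add(-3, Mul(2, -1, Pow(Add(-2, -1), -1))), 2) = Pow(Add(-3, Mul(2, -1, Pow(-3, -1))), 2) = Pow(Add(-3, Mul(2, -1, Rational(-1, 3))), 2) = Pow(Add(-3, Rational(2, 3)), 2) = Pow(Rational(-7, 3), 2) = Rational(49, 9) ≈ 5.4444)
z = Rational(1753, 324) (z = Add(-2, Mul(Rational(1, 4), Pow(Rational(49, 9), 2))) = Add(-2, Mul(Rational(1, 4), Rational(2401, 81))) = Add(-2, Rational(2401, 324)) = Rational(1753, 324) ≈ 5.4105)
Mul(w, z) = Mul(0, Rational(1753, 324)) = 0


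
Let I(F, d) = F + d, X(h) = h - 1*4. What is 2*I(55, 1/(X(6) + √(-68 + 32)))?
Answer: 1101/10 - 3*I/10 ≈ 110.1 - 0.3*I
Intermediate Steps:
X(h) = -4 + h (X(h) = h - 4 = -4 + h)
2*I(55, 1/(X(6) + √(-68 + 32))) = 2*(55 + 1/((-4 + 6) + √(-68 + 32))) = 2*(55 + 1/(2 + √(-36))) = 2*(55 + 1/(2 + 6*I)) = 2*(55 + (2 - 6*I)/40) = 110 + (2 - 6*I)/20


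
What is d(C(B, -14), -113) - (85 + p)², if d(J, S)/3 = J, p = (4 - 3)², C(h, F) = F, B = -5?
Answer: -7438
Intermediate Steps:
p = 1 (p = 1² = 1)
d(J, S) = 3*J
d(C(B, -14), -113) - (85 + p)² = 3*(-14) - (85 + 1)² = -42 - 1*86² = -42 - 1*7396 = -42 - 7396 = -7438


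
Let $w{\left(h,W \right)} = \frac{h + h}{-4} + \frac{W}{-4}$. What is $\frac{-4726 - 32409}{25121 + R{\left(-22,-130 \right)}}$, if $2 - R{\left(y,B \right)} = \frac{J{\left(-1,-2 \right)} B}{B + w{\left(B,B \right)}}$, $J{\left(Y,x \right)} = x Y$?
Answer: $- \frac{7427}{5023} \approx -1.4786$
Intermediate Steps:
$J{\left(Y,x \right)} = Y x$
$w{\left(h,W \right)} = - \frac{h}{2} - \frac{W}{4}$ ($w{\left(h,W \right)} = 2 h \left(- \frac{1}{4}\right) + W \left(- \frac{1}{4}\right) = - \frac{h}{2} - \frac{W}{4}$)
$R{\left(y,B \right)} = -6$ ($R{\left(y,B \right)} = 2 - \frac{\left(-1\right) \left(-2\right) B}{B - \frac{3 B}{4}} = 2 - \frac{2 B}{B - \frac{3 B}{4}} = 2 - \frac{2 B}{\frac{1}{4} B} = 2 - 2 B \frac{4}{B} = 2 - 8 = -6$)
$\frac{-4726 - 32409}{25121 + R{\left(-22,-130 \right)}} = \frac{-4726 - 32409}{25121 - 6} = - \frac{37135}{25115} = \left(-37135\right) \frac{1}{25115} = - \frac{7427}{5023}$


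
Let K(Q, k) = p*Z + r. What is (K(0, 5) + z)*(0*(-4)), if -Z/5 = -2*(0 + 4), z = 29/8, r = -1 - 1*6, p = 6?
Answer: 0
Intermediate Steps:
r = -7 (r = -1 - 6 = -7)
z = 29/8 (z = 29*(⅛) = 29/8 ≈ 3.6250)
Z = 40 (Z = -(-10)*(0 + 4) = -(-10)*4 = -5*(-8) = 40)
K(Q, k) = 233 (K(Q, k) = 6*40 - 7 = 240 - 7 = 233)
(K(0, 5) + z)*(0*(-4)) = (233 + 29/8)*(0*(-4)) = (1893/8)*0 = 0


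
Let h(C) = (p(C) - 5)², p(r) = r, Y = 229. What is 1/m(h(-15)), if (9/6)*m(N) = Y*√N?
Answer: 3/9160 ≈ 0.00032751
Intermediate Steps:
h(C) = (-5 + C)² (h(C) = (C - 5)² = (-5 + C)²)
m(N) = 458*√N/3 (m(N) = 2*(229*√N)/3 = 458*√N/3)
1/m(h(-15)) = 1/(458*√((-5 - 15)²)/3) = 1/(458*√((-20)²)/3) = 1/(458*√400/3) = 1/((458/3)*20) = 1/(9160/3) = 3/9160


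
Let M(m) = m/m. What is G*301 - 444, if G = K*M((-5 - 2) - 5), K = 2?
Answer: 158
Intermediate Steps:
M(m) = 1
G = 2 (G = 2*1 = 2)
G*301 - 444 = 2*301 - 444 = 602 - 444 = 158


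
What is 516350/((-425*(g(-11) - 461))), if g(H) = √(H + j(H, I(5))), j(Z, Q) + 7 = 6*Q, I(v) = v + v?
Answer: 9521494/3612143 + 20654*√42/3612143 ≈ 2.6730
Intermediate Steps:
I(v) = 2*v
j(Z, Q) = -7 + 6*Q
g(H) = √(53 + H) (g(H) = √(H + (-7 + 6*(2*5))) = √(H + (-7 + 6*10)) = √(H + (-7 + 60)) = √(H + 53) = √(53 + H))
516350/((-425*(g(-11) - 461))) = 516350/((-425*(√(53 - 11) - 461))) = 516350/((-425*(√42 - 461))) = 516350/((-425*(-461 + √42))) = 516350/(195925 - 425*√42)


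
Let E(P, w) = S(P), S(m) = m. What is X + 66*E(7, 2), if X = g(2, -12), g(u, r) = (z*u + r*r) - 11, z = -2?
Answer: 591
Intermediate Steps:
E(P, w) = P
g(u, r) = -11 + r**2 - 2*u (g(u, r) = (-2*u + r*r) - 11 = (-2*u + r**2) - 11 = (r**2 - 2*u) - 11 = -11 + r**2 - 2*u)
X = 129 (X = -11 + (-12)**2 - 2*2 = -11 + 144 - 4 = 129)
X + 66*E(7, 2) = 129 + 66*7 = 129 + 462 = 591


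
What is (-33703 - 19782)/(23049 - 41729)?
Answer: 10697/3736 ≈ 2.8632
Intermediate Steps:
(-33703 - 19782)/(23049 - 41729) = -53485/(-18680) = -53485*(-1/18680) = 10697/3736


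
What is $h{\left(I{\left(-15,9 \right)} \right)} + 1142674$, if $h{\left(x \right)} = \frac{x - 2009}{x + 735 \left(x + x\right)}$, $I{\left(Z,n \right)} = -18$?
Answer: $\frac{30255724199}{26478} \approx 1.1427 \cdot 10^{6}$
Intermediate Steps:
$h{\left(x \right)} = \frac{-2009 + x}{1471 x}$ ($h{\left(x \right)} = \frac{-2009 + x}{x + 735 \cdot 2 x} = \frac{-2009 + x}{x + 1470 x} = \frac{-2009 + x}{1471 x}$)
$h{\left(I{\left(-15,9 \right)} \right)} + 1142674 = \frac{-2009 - 18}{1471 \left(-18\right)} + 1142674 = \frac{1}{1471} \left(- \frac{1}{18}\right) \left(-2027\right) + 1142674 = \frac{2027}{26478} + 1142674 = \frac{30255724199}{26478}$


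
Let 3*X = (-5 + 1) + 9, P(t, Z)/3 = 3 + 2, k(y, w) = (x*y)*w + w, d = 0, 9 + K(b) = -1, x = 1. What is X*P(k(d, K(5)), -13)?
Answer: 25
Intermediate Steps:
K(b) = -10 (K(b) = -9 - 1 = -10)
k(y, w) = w + w*y (k(y, w) = (1*y)*w + w = y*w + w = w*y + w = w + w*y)
P(t, Z) = 15 (P(t, Z) = 3*(3 + 2) = 3*5 = 15)
X = 5/3 (X = ((-5 + 1) + 9)/3 = (-4 + 9)/3 = (⅓)*5 = 5/3 ≈ 1.6667)
X*P(k(d, K(5)), -13) = (5/3)*15 = 25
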